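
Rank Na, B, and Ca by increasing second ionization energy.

After 1 electron has been removed, what remains? Na⁺ is the bare [Ne] core; B⁺ still has 2 valence electrons; Ca⁺ still has 1 valence electron.
Breaking into a closed-shell core is much more expensive than removing a leftover valence electron — Na has the largest IE_2 here.
Valence configurations: B⁺ [He]2s², Ca⁺ [Ar]4s¹.
Approximate IE_2 values (kJ/mol): Na 4562, B 2427, Ca 1145.
So the second ionization energies run Ca < B < Na.

Ca, B, Na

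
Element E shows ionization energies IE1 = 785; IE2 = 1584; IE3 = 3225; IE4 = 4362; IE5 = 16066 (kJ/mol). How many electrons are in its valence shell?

4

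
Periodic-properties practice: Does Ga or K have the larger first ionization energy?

Ga

K is in period 4, group 1; Ga is in period 4, group 13.
IE₁ increases left→right with effective nuclear charge and decreases top→bottom as the valence shell moves farther out.
All lie in period 4, so first ionization energy increases left to right.
So Ga has the larger first ionization energy (Ga > K).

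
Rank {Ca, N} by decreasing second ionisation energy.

N, Ca

IE_2 is the cost of taking one more electron from the +1 cation: Ca⁺ still has 1 valence electron; N⁺ still has 4 valence electrons.
All are still removing valence electrons, so compare the +1 ions as you would atoms: IE_2 generally rises across a period (higher Z_eff) and falls down a group (larger shell), subject to the usual subshell exceptions.
Valence configurations: Ca⁺ [Ar]4s¹, N⁺ [He]2s²2p².
Tabulated IE_2 (kJ/mol): Ca 1145, N 2856.
Hence IE_2: Ca < N.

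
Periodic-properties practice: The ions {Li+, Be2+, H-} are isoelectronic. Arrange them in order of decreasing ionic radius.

All of these have 2 electrons, so size is governed by nuclear charge alone: the more protons, the stronger the pull on the same electron cloud, and the smaller the ion.
Nuclear charges: Be2+ (Z=4), Li+ (Z=3), H- (Z=1).
Largest to smallest: H- > Li+ > Be2+.

H- > Li+ > Be2+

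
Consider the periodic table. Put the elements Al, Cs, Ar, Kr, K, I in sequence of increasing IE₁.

Removing the outermost electron gets harder across a period and easier down a group.
Here both period and group differ, so the two effects have to be weighed against each other.
K > Cs: K sits above Cs in group 1, so the down-group effect alone puts K higher.
Al > K: both effects reinforce here, so Al is clearly the higher of the two.
I > Al: the two effects oppose for this pair; the across-period effect wins (1008 vs 578 kJ/mol).
Kr > I: both effects reinforce here, so Kr is clearly the higher of the two.
Ar > Kr: Ar sits above Kr in group 18, so the down-group effect alone puts Ar higher.
For reference (kJ/mol): Al 578, Ar 1521, K 419, Kr 1351, I 1008, Cs 376.
So from lowest to highest: Cs < K < Al < I < Kr < Ar.

Cs, K, Al, I, Kr, Ar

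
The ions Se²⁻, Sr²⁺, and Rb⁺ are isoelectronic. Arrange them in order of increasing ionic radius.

Sr²⁺ < Rb⁺ < Se²⁻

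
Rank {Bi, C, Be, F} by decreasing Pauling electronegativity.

Be is in period 2, group 2; C is in period 2, group 14; F is in period 2, group 17; Bi is in period 6, group 15.
Atoms toward the upper right of the periodic table pull bonding electrons most strongly.
Here both period and group differ, so the two effects have to be weighed against each other.
Bi > Be: the two effects oppose for this pair; the across-period effect wins (2.02 vs 1.57).
C > Bi: period and group pull opposite ways; the down-group shift dominates (2.55 vs 2.02).
F > C: both are in period 2; the period trend gives F the larger value.
Tabulated electronegativity (Pauling): Be 1.57, C 2.55, F 3.98, Bi 2.02.
So from highest to lowest: F > C > Bi > Be.

F, C, Bi, Be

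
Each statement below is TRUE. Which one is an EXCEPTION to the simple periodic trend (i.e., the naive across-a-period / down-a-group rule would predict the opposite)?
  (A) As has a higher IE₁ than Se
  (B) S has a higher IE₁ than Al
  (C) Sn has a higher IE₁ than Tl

The general trend: IE₁ increases across a period and decreases down a group.
(A) As (period 4, group 15) vs Se (period 4, group 16): the stated order contradicts the simple trend.
(B) S (period 3, group 16) vs Al (period 3, group 13): the stated order agrees with the simple trend.
(C) Sn (period 5, group 14) vs Tl (period 6, group 13): the stated order agrees with the simple trend.
The exception is (A): Se (4p⁴) ionizes more easily than half-filled As (4p³).

(A)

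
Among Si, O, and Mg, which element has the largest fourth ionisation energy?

Consider each +3 ion: Si³⁺ still has 1 valence electron; O³⁺ still has 3 valence electrons; Mg³⁺ is already 1 electron into the core.
Core electrons are held far more tightly than valence electrons, so Mg tops the IE_4 order.
Valence configurations: Si³⁺ [Ne]3s¹, O³⁺ [He]2s²2p¹.
The numbers (kJ/mol): Si 4356, O 7469, Mg 10543.
Putting it together, IE_4: Si < O < Mg.

Mg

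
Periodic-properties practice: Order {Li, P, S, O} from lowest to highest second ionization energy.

Consider each +1 ion: Li⁺ is the bare [He] core; P⁺ still has 4 valence electrons; S⁺ still has 5 valence electrons; O⁺ still has 5 valence electrons.
Pulling an electron out of a noble-gas core costs far more than removing a remaining valence electron, so Li sits at the high end of IE_2.
Valence configurations: P⁺ [Ne]3s²3p², S⁺ [Ne]3s²3p³, O⁺ [He]2s²2p³.
Tabulated IE_2 (kJ/mol): Li 7298, P 1907, S 2252, O 3388.
So the second ionization energies run P < S < O < Li.

P < S < O < Li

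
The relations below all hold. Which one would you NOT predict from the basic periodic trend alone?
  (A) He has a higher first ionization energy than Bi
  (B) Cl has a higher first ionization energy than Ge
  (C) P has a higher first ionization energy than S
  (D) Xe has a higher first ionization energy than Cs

The general trend: first ionization energy increases across a period and decreases down a group.
(A) He (period 1, group 18) vs Bi (period 6, group 15): the stated order agrees with the simple trend.
(B) Cl (period 3, group 17) vs Ge (period 4, group 14): the stated order agrees with the simple trend.
(C) P (period 3, group 15) vs S (period 3, group 16): the stated order contradicts the simple trend.
(D) Xe (period 5, group 18) vs Cs (period 6, group 1): the stated order agrees with the simple trend.
The exception is (C): S (3p⁴) ionizes more easily than half-filled P (3p³) because the paired 3p electron in S is pushed out by e⁻–e⁻ repulsion.

(C)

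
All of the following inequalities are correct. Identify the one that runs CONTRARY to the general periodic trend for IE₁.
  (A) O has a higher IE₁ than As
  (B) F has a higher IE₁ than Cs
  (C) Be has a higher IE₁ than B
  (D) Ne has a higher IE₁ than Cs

The general trend: IE₁ increases across a period and decreases down a group.
(A) O (period 2, group 16) vs As (period 4, group 15): the stated order agrees with the simple trend.
(B) F (period 2, group 17) vs Cs (period 6, group 1): the stated order agrees with the simple trend.
(C) Be (period 2, group 2) vs B (period 2, group 13): the stated order contradicts the simple trend.
(D) Ne (period 2, group 18) vs Cs (period 6, group 1): the stated order agrees with the simple trend.
The exception is (C): removing B's lone 2p electron is easier than breaking Be's filled 2s².

(C)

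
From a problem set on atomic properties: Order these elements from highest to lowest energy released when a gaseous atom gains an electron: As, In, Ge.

Electron affinity generally becomes more exothermic across a period toward the halogens and less exothermic down a group.
Neither a single period nor a single group — weigh both effects.
As > In: both effects reinforce here, so As is clearly the higher of the two.
Ge > As: this pair runs against the simple trend — see the exception note.
Note the exception: Ge has a higher electron affinity than As, contrary to the simple trend — adding an electron to As's half-filled 4p³ is unfavourable, so Ge (4p²) has the more exothermic EA.
Approximate values (kJ/mol): Ge 119, As 78, In 29.
So from highest to lowest: Ge > As > In.

Ge > As > In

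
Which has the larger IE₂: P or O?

O

IE_2 is the cost of taking one more electron from the +1 cation: P⁺ still has 4 valence electrons; O⁺ still has 5 valence electrons.
All are still removing valence electrons, so compare the +1 ions as you would atoms: IE_2 generally rises across a period (higher Z_eff) and falls down a group (larger shell), subject to the usual subshell exceptions.
Valence configurations: P⁺ [Ne]3s²3p², O⁺ [He]2s²2p³.
Approximate IE_2 values (kJ/mol): P 1907, O 3388.
Putting it together, IE_2: P < O.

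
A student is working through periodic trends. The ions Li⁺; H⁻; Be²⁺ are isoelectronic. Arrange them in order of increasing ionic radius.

Be²⁺ < Li⁺ < H⁻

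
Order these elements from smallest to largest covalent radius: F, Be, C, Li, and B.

F, C, B, Be, Li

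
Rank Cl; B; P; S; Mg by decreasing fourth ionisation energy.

B, Mg, Cl, P, S

The fourth ionization energy removes an electron from the +3 ion. For each element: Cl³⁺ still has 4 valence electrons; B³⁺ is the bare [He] core; P³⁺ still has 2 valence electrons; S³⁺ still has 3 valence electrons; Mg³⁺ is already 1 electron into the core.
Core electrons are held far more tightly than valence electrons, so Mg and B top the IE_4 order.
Valence configurations: Cl³⁺ [Ne]3s²3p², P³⁺ [Ne]3s², S³⁺ [Ne]3s²3p¹.
S³⁺ loses a lone 3p electron whereas P³⁺ must break into a filled 3s² pair, so IE_4(P) > IE_4(S) even though S has the higher nuclear charge.
Tabulated IE_4 (kJ/mol): Cl 5159, B 25026, P 4964, S 4556, Mg 10543.
Hence IE_4: S < P < Cl < Mg < B.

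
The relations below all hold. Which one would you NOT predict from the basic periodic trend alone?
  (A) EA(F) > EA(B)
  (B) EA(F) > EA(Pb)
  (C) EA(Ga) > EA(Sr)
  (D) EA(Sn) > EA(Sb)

(D)

The general trend: electron affinity increases across a period and decreases down a group.
(A) F (period 2, group 17) vs B (period 2, group 13): the stated order agrees with the simple trend.
(B) F (period 2, group 17) vs Pb (period 6, group 14): the stated order agrees with the simple trend.
(C) Ga (period 4, group 13) vs Sr (period 5, group 2): the stated order agrees with the simple trend.
(D) Sn (period 5, group 14) vs Sb (period 5, group 15): the stated order contradicts the simple trend.
The exception is (D): adding an electron to Sb's half-filled 5p³ is unfavourable, so Sn has the more exothermic EA.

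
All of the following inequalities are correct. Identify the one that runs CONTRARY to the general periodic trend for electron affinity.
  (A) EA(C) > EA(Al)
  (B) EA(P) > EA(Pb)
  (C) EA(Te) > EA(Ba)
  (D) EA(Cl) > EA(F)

The general trend: electron affinity increases across a period and decreases down a group.
(A) C (period 2, group 14) vs Al (period 3, group 13): the stated order agrees with the simple trend.
(B) P (period 3, group 15) vs Pb (period 6, group 14): the stated order agrees with the simple trend.
(C) Te (period 5, group 16) vs Ba (period 6, group 2): the stated order agrees with the simple trend.
(D) Cl (period 3, group 17) vs F (period 2, group 17): the stated order contradicts the simple trend.
The exception is (D): F's small 2p subshell makes the incoming electron feel strong e⁻–e⁻ repulsion, so Cl actually releases more energy on gaining an electron.

(D)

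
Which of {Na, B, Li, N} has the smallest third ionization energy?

B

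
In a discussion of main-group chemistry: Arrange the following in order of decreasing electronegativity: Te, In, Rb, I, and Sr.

I, Te, In, Sr, Rb

EN rises left→right (higher Z_eff, smaller atoms) and falls top→bottom (larger, more shielded atoms).
All lie in period 5, so electronegativity increases left to right.
So from highest to lowest: I > Te > In > Sr > Rb.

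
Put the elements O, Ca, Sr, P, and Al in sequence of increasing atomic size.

O, P, Al, Ca, Sr

O is in period 2, group 16; Al is in period 3, group 13; P is in period 3, group 15; Ca is in period 4, group 2; Sr is in period 5, group 2.
Atomic radius shrinks across a period as nuclear charge pulls the same shell inward, and grows down a group as new shells are added.
These span different periods and groups, so the two trends combine.
P > O: relative to O, both the across-period and down-group shifts push P's atomic radius up.
Al > P: Al lies to the left of P in period 3, so the across-period effect alone puts Al larger.
Ca > Al: relative to Al, both the across-period and down-group shifts push Ca's atomic radius up.
Sr > Ca: they share group 2; the group trend gives Sr the larger value.
Tabulated atomic radius (pm): O 63, Al 126, P 111, Ca 171, Sr 185.
So from smallest to largest: O < P < Al < Ca < Sr.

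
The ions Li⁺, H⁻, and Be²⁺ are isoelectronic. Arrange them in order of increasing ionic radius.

All of these have 2 electrons, so size is governed by nuclear charge alone: the more protons, the stronger the pull on the same electron cloud, and the smaller the ion.
Nuclear charges: Be²⁺ (Z=4), Li⁺ (Z=3), H⁻ (Z=1).
Smallest to largest: Be²⁺ < Li⁺ < H⁻.

Be²⁺ < Li⁺ < H⁻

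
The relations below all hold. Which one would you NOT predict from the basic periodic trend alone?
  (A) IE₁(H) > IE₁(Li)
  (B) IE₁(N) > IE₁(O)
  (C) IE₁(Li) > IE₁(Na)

The general trend: first ionisation energy increases across a period and decreases down a group.
(A) H (period 1, group 1) vs Li (period 2, group 1): the stated order agrees with the simple trend.
(B) N (period 2, group 15) vs O (period 2, group 16): the stated order contradicts the simple trend.
(C) Li (period 2, group 1) vs Na (period 3, group 1): the stated order agrees with the simple trend.
The exception is (B): pairing an electron in O's 2p⁴ costs repulsion energy, so O ionizes more easily than half-filled N (2p³).

(B)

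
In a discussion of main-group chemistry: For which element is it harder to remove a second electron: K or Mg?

K

After 1 electron has been removed, what remains? K⁺ is the bare [Ar] core; Mg⁺ still has 1 valence electron.
Core electrons are held far more tightly than valence electrons, so K tops the IE_2 order.
The numbers (kJ/mol): K 3052, Mg 1451.
Overall IE_2 order: Mg < K.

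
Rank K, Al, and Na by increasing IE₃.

IE_3 is the cost of taking one more electron from the +2 cation: K²⁺ is already 1 electron into the core; Al²⁺ still has 1 valence electron; Na²⁺ is already 1 electron into the core.
Breaking into a closed-shell core is much more expensive than removing a leftover valence electron — K and Na have the largest IE_3 here.
Tabulated IE_3 (kJ/mol): K 4420, Al 2745, Na 6910.
Overall IE_3 order: Al < K < Na.

Al < K < Na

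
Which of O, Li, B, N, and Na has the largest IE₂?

IE_2 is the cost of taking one more electron from the +1 cation: O⁺ still has 5 valence electrons; Li⁺ is the bare [He] core; B⁺ still has 2 valence electrons; N⁺ still has 4 valence electrons; Na⁺ is the bare [Ne] core.
Pulling an electron out of a noble-gas core costs far more than removing a remaining valence electron, so Na and Li sit at the high end of IE_2.
Valence configurations: O⁺ [He]2s²2p³, B⁺ [He]2s², N⁺ [He]2s²2p².
Approximate IE_2 values (kJ/mol): O 3388, Li 7298, B 2427, N 2856, Na 4562.
Overall IE_2 order: B < N < O < Na < Li.

Li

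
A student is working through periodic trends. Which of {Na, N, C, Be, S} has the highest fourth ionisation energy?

IE_4 is the cost of taking one more electron from the +3 cation: Na³⁺ is already 2 electrons into the core; N³⁺ still has 2 valence electrons; C³⁺ still has 1 valence electron; Be³⁺ is already 1 electron into the core; S³⁺ still has 3 valence electrons.
Breaking into a closed-shell core is much more expensive than removing a leftover valence electron — Na and Be have the largest IE_4 here.
Valence configurations: N³⁺ [He]2s², C³⁺ [He]2s¹, S³⁺ [Ne]3s²3p¹.
Tabulated IE_4 (kJ/mol): Na 9543, N 7475, C 6223, Be 21007, S 4556.
Hence IE_4: S < C < N < Na < Be.

Be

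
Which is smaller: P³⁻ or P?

P

Forming P³⁻ adds 3 electrons to P. More electron–electron repulsion in the same shell, with unchanged nuclear charge, lets the cloud expand.
An anion is larger than its parent atom: P³⁻ > P.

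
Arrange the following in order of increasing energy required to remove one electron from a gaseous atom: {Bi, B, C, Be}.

Bi < B < Be < C

First ionization energy rises across a period (greater Z_eff holds electrons more tightly) and falls down a group (valence electrons are farther from the nucleus).
Here both period and group differ, so the two effects have to be weighed against each other.
B > Bi: period and group pull opposite ways; the down-group shift dominates (801 vs 703 kJ/mol).
Be > B: this pair runs against the simple trend — see the exception note.
C > Be: C lies to the right of Be in period 2, so the across-period effect alone puts C higher.
Note the exception: Be has a higher first ionization energy than B, contrary to the simple trend — removing B's lone 2p electron is easier than breaking Be's filled 2s².
Approximate values (kJ/mol): Be 900, B 801, C 1086, Bi 703.
So from lowest to highest: Bi < B < Be < C.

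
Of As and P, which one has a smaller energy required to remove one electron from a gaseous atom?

As

IE₁ increases left→right with effective nuclear charge and decreases top→bottom as the valence shell moves farther out.
All are in group 15, so first ionization energy increases up the group.
So As has the smaller energy required to remove one electron from a gaseous atom (As < P).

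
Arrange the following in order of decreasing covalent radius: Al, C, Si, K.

C is in period 2, group 14; Al is in period 3, group 13; Si is in period 3, group 14; K is in period 4, group 1.
Across a period the added protons contract the valence shell; down a group each new principal shell makes the atom larger.
Here both period and group differ, so the two effects have to be weighed against each other.
Si > C: Si sits below C in group 14, so the down-group effect alone puts Si larger.
Al > Si: both are in period 3; the period trend gives Al the larger value.
K > Al: relative to Al, both the across-period and down-group shifts push K's atomic radius up.
Tabulated atomic radius (pm): C 75, Al 126, Si 116, K 196.
So from largest to smallest: K > Al > Si > C.

K > Al > Si > C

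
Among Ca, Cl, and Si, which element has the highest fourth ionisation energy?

Ca

The fourth ionization energy removes an electron from the +3 ion. For each element: Ca³⁺ is already 1 electron into the core; Cl³⁺ still has 4 valence electrons; Si³⁺ still has 1 valence electron.
Core electrons are held far more tightly than valence electrons, so Ca tops the IE_4 order.
Valence configurations: Cl³⁺ [Ne]3s²3p², Si³⁺ [Ne]3s¹.
Approximate IE_4 values (kJ/mol): Ca 6491, Cl 5159, Si 4356.
Hence IE_4: Si < Cl < Ca.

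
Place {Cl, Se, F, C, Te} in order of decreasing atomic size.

Te > Se > Cl > C > F

C is in period 2, group 14; F is in period 2, group 17; Cl is in period 3, group 17; Se is in period 4, group 16; Te is in period 5, group 16.
Moving right in a period, electrons are added to the same shell under a stronger nuclear pull, so atoms get smaller; moving down, a new shell is opened and atoms get larger.
Neither a single period nor a single group — weigh both effects.
C > F: both are in period 2; the period trend gives C the larger value.
Cl > C: the two effects oppose for this pair; the down-group effect wins (99 vs 75 pm).
Se > Cl: relative to Cl, both the across-period and down-group shifts push Se's atomic radius up.
Te > Se: they share group 16; the group trend gives Te the larger value.
For reference (pm): C 75, F 64, Cl 99, Se 116, Te 136.
So from largest to smallest: Te > Se > Cl > C > F.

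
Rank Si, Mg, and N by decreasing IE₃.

Mg > N > Si

The third ionization energy removes an electron from the +2 ion. For each element: Si²⁺ still has 2 valence electrons; Mg²⁺ is the bare [Ne] core; N²⁺ still has 3 valence electrons.
Breaking into a closed-shell core is much more expensive than removing a leftover valence electron — Mg has the largest IE_3 here.
Valence configurations: Si²⁺ [Ne]3s², N²⁺ [He]2s²2p¹.
The numbers (kJ/mol): Si 3232, Mg 7733, N 4578.
Hence IE_3: Si < N < Mg.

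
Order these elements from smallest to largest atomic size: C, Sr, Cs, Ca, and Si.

C < Si < Ca < Sr < Cs

C is in period 2, group 14; Si is in period 3, group 14; Ca is in period 4, group 2; Sr is in period 5, group 2; Cs is in period 6, group 1.
Across a period the added protons contract the valence shell; down a group each new principal shell makes the atom larger.
Here both period and group differ, so the two effects have to be weighed against each other.
Si > C: they share group 14; the group trend gives Si the larger value.
Ca > Si: both effects reinforce here, so Ca is clearly the larger of the two.
Sr > Ca: they share group 2; the group trend gives Sr the larger value.
Cs > Sr: relative to Sr, both the across-period and down-group shifts push Cs's atomic radius up.
Tabulated atomic radius (pm): C 75, Si 116, Ca 171, Sr 185, Cs 232.
So from smallest to largest: C < Si < Ca < Sr < Cs.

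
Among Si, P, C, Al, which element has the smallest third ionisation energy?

Al

Consider each +2 ion: Si²⁺ still has 2 valence electrons; P²⁺ still has 3 valence electrons; C²⁺ still has 2 valence electrons; Al²⁺ still has 1 valence electron.
All are still removing valence electrons, so compare the +2 ions as you would atoms: IE_3 generally rises across a period (higher Z_eff) and falls down a group (larger shell), subject to the usual subshell exceptions.
Valence configurations: Si²⁺ [Ne]3s², P²⁺ [Ne]3s²3p¹, C²⁺ [He]2s², Al²⁺ [Ne]3s¹.
P²⁺ loses a lone 3p electron whereas Si²⁺ must break into a filled 3s² pair, so IE_3(Si) > IE_3(P) even though P has the higher nuclear charge.
Tabulated IE_3 (kJ/mol): Si 3232, P 2914, C 4620, Al 2745.
Putting it together, IE_3: Al < P < Si < C.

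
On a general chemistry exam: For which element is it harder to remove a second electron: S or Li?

After 1 electron has been removed, what remains? S⁺ still has 5 valence electrons; Li⁺ is the bare [He] core.
Core electrons are held far more tightly than valence electrons, so Li tops the IE_2 order.
Approximate IE_2 values (kJ/mol): S 2252, Li 7298.
So the second ionization energies run S < Li.

Li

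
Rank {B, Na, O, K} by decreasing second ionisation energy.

Na > O > K > B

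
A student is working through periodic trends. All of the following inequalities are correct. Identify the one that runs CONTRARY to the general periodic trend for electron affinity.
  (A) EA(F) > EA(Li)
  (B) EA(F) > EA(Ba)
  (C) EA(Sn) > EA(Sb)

(C)

The general trend: electron affinity increases across a period and decreases down a group.
(A) F (period 2, group 17) vs Li (period 2, group 1): the stated order agrees with the simple trend.
(B) F (period 2, group 17) vs Ba (period 6, group 2): the stated order agrees with the simple trend.
(C) Sn (period 5, group 14) vs Sb (period 5, group 15): the stated order contradicts the simple trend.
The exception is (C): adding an electron to Sb's half-filled 5p³ is unfavourable, so Sn has the more exothermic EA.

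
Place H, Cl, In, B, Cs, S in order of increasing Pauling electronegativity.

Cs, In, B, H, S, Cl

H is in period 1, group 1; B is in period 2, group 13; S is in period 3, group 16; Cl is in period 3, group 17; In is in period 5, group 13; Cs is in period 6, group 1.
Atoms toward the upper right of the periodic table pull bonding electrons most strongly.
These span different periods and groups, so the two trends combine.
In > Cs: relative to Cs, both the across-period and down-group shifts push In's electronegativity up.
B > In: B sits above In in group 13, so the down-group effect alone puts B higher.
H > B: period and group pull opposite ways; the down-group shift dominates (2.20 vs 2.04).
S > H: period and group pull opposite ways; the across-period shift dominates (2.58 vs 2.20).
Cl > S: both are in period 3; the period trend gives Cl the larger value.
For reference (Pauling): H 2.20, B 2.04, S 2.58, Cl 3.16, In 1.78, Cs 0.79.
So from lowest to highest: Cs < In < B < H < S < Cl.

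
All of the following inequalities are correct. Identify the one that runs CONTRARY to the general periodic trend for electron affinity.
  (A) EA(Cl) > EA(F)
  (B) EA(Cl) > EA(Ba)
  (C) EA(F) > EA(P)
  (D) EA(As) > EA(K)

(A)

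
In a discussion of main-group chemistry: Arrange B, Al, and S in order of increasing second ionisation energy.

Al < S < B

IE_2 is the cost of taking one more electron from the +1 cation: B⁺ still has 2 valence electrons; Al⁺ still has 2 valence electrons; S⁺ still has 5 valence electrons.
All are still removing valence electrons, so compare the +1 ions as you would atoms: IE_2 generally rises across a period (higher Z_eff) and falls down a group (larger shell), subject to the usual subshell exceptions.
Valence configurations: B⁺ [He]2s², Al⁺ [Ne]3s², S⁺ [Ne]3s²3p³.
Tabulated IE_2 (kJ/mol): B 2427, Al 1817, S 2252.
Overall IE_2 order: Al < S < B.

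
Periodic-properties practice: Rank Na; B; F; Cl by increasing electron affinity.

B < Na < F < Cl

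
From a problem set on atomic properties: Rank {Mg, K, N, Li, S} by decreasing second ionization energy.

Consider each +1 ion: Mg⁺ still has 1 valence electron; K⁺ is the bare [Ar] core; N⁺ still has 4 valence electrons; Li⁺ is the bare [He] core; S⁺ still has 5 valence electrons.
Core electrons are held far more tightly than valence electrons, so K and Li top the IE_2 order.
Valence configurations: Mg⁺ [Ne]3s¹, N⁺ [He]2s²2p², S⁺ [Ne]3s²3p³.
Tabulated IE_2 (kJ/mol): Mg 1451, K 3052, N 2856, Li 7298, S 2252.
Hence IE_2: Mg < S < N < K < Li.

Li > K > N > S > Mg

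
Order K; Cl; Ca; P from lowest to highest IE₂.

Ca < P < Cl < K

After 1 electron has been removed, what remains? K⁺ is the bare [Ar] core; Cl⁺ still has 6 valence electrons; Ca⁺ still has 1 valence electron; P⁺ still has 4 valence electrons.
Core electrons are held far more tightly than valence electrons, so K tops the IE_2 order.
Valence configurations: Cl⁺ [Ne]3s²3p⁴, Ca⁺ [Ar]4s¹, P⁺ [Ne]3s²3p².
Approximate IE_2 values (kJ/mol): K 3052, Cl 2298, Ca 1145, P 1907.
Putting it together, IE_2: Ca < P < Cl < K.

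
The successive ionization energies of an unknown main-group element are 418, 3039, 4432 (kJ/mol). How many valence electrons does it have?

Look for the largest jump between consecutive ionization energies: IE2/IE1 ≈ 7.3, far larger than any earlier ratio.
That jump marks the point where a core electron is being removed. So the atom has 1 valence electron.

1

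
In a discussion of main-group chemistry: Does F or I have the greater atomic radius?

I

F is in period 2, group 17; I is in period 5, group 17.
Radius decreases left→right (rising Z_eff, same n) and increases top→bottom (higher n).
All are in group 17, so atomic radius increases down the group.
So I has the greater atomic radius (I > F).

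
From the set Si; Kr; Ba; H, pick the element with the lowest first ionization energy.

Ba

Removing the outermost electron gets harder across a period and easier down a group.
Neither a single period nor a single group — weigh both effects.
Si > Ba: relative to Ba, both the across-period and down-group shifts push Si's first ionization energy up.
H > Si: the two effects oppose for this pair; the down-group effect wins (1312 vs 786 kJ/mol).
Kr > H: the two effects oppose for this pair; the across-period effect wins (1351 vs 1312 kJ/mol).
For reference (kJ/mol): H 1312, Si 786, Kr 1351, Ba 503.
The lowest first ionization energy among these belongs to Ba.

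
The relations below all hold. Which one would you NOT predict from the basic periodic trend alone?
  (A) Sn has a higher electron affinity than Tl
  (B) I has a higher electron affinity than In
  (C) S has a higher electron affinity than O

(C)

The general trend: electron affinity increases across a period and decreases down a group.
(A) Sn (period 5, group 14) vs Tl (period 6, group 13): the stated order agrees with the simple trend.
(B) I (period 5, group 17) vs In (period 5, group 13): the stated order agrees with the simple trend.
(C) S (period 3, group 16) vs O (period 2, group 16): the stated order contradicts the simple trend.
The exception is (C): the compact 2p subshell of O repels the added electron more than S's larger 3p does.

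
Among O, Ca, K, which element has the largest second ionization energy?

Consider each +1 ion: O⁺ still has 5 valence electrons; Ca⁺ still has 1 valence electron; K⁺ is the bare [Ar] core.
Usually core removal costs more than valence removal, but here the competition is close: a tightly held n=2 valence electron can cost more to remove than an n=3 core electron, so the actual values have to decide it.
Valence configurations: O⁺ [He]2s²2p³, Ca⁺ [Ar]4s¹.
The numbers (kJ/mol): O 3388, Ca 1145, K 3052.
Hence IE_2: Ca < K < O.

O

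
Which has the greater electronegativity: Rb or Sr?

Sr

Rb is in period 5, group 1; Sr is in period 5, group 2.
EN rises left→right (higher Z_eff, smaller atoms) and falls top→bottom (larger, more shielded atoms).
All lie in period 5, so electronegativity increases left to right.
So Sr has the greater electronegativity (Sr > Rb).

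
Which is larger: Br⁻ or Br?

Forming Br⁻ adds 1 electron to Br. More electron–electron repulsion in the same shell, with unchanged nuclear charge, lets the cloud expand.
An anion is larger than its parent atom: Br⁻ > Br.

Br⁻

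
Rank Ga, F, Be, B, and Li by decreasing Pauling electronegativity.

F > B > Ga > Be > Li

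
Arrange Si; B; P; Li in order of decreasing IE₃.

Li > B > Si > P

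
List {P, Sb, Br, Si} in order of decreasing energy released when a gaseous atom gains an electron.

Si is in period 3, group 14; P is in period 3, group 15; Br is in period 4, group 17; Sb is in period 5, group 15.
Atoms with high Z_eff and room in the valence shell (especially the halogens) have the most exothermic electron affinities.
Neither a single period nor a single group — weigh both effects.
Sb > P: this pair runs against the simple trend — see the exception note.
Si > Sb: period and group pull opposite ways; the down-group shift dominates (134 vs 103 kJ/mol).
Br > Si: the two effects oppose for this pair; the across-period effect wins (325 vs 134 kJ/mol).
Note the exception: Sb has a higher electron affinity than P, contrary to the simple trend — both are half-filled np³, but the pairing/repulsion penalty for the added electron shrinks as the p orbitals become larger and more diffuse down the group, and for Sb that outweighs the weaker nuclear attraction.
Note the exception: Si has a higher electron affinity than P, contrary to the simple trend — adding an electron to P's half-filled 3p³ is unfavourable, so Si (3p²) has the more exothermic EA.
Tabulated electron affinity (kJ/mol): Si 134, P 72, Br 325, Sb 103.
So from highest to lowest: Br > Si > Sb > P.

Br > Si > Sb > P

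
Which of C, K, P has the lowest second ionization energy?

P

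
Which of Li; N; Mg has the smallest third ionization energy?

N

IE_3 is the cost of taking one more electron from the +2 cation: Li²⁺ is already 1 electron into the core; N²⁺ still has 3 valence electrons; Mg²⁺ is the bare [Ne] core.
Pulling an electron out of a noble-gas core costs far more than removing a remaining valence electron, so Mg and Li sit at the high end of IE_3.
The numbers (kJ/mol): Li 11815, N 4578, Mg 7733.
Putting it together, IE_3: N < Mg < Li.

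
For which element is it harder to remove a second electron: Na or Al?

Consider each +1 ion: Na⁺ is the bare [Ne] core; Al⁺ still has 2 valence electrons.
Core electrons are held far more tightly than valence electrons, so Na tops the IE_2 order.
Tabulated IE_2 (kJ/mol): Na 4562, Al 1817.
Putting it together, IE_2: Al < Na.

Na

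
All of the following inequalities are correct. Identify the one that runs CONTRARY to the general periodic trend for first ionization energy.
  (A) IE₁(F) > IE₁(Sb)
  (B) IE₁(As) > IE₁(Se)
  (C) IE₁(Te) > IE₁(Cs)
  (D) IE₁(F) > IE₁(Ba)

The general trend: first ionization energy increases across a period and decreases down a group.
(A) F (period 2, group 17) vs Sb (period 5, group 15): the stated order agrees with the simple trend.
(B) As (period 4, group 15) vs Se (period 4, group 16): the stated order contradicts the simple trend.
(C) Te (period 5, group 16) vs Cs (period 6, group 1): the stated order agrees with the simple trend.
(D) F (period 2, group 17) vs Ba (period 6, group 2): the stated order agrees with the simple trend.
The exception is (B): Se (4p⁴) ionizes more easily than half-filled As (4p³).

(B)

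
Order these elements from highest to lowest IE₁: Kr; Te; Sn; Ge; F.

F, Kr, Te, Ge, Sn

IE₁ increases left→right with effective nuclear charge and decreases top→bottom as the valence shell moves farther out.
Here both period and group differ, so the two effects have to be weighed against each other.
Ge > Sn: they share group 14; the group trend gives Ge the larger value.
Te > Ge: the two effects oppose for this pair; the across-period effect wins (869 vs 762 kJ/mol).
Kr > Te: both effects reinforce here, so Kr is clearly the higher of the two.
F > Kr: the two effects oppose for this pair; the down-group effect wins (1681 vs 1351 kJ/mol).
Tabulated first ionization energy (kJ/mol): F 1681, Ge 762, Kr 1351, Sn 709, Te 869.
So from highest to lowest: F > Kr > Te > Ge > Sn.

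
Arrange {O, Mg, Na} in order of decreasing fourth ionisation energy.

The fourth ionization energy removes an electron from the +3 ion. For each element: O³⁺ still has 3 valence electrons; Mg³⁺ is already 1 electron into the core; Na³⁺ is already 2 electrons into the core.
Pulling an electron out of a noble-gas core costs far more than removing a remaining valence electron, so Na and Mg sit at the high end of IE_4.
The numbers (kJ/mol): O 7469, Mg 10543, Na 9543.
Hence IE_4: O < Na < Mg.

Mg > Na > O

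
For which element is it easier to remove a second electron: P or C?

P

The second ionization energy removes an electron from the +1 ion. For each element: P⁺ still has 4 valence electrons; C⁺ still has 3 valence electrons.
All are still removing valence electrons, so compare the +1 ions as you would atoms: IE_2 generally rises across a period (higher Z_eff) and falls down a group (larger shell), subject to the usual subshell exceptions.
Valence configurations: P⁺ [Ne]3s²3p², C⁺ [He]2s²2p¹.
Approximate IE_2 values (kJ/mol): P 1907, C 2353.
Hence IE_2: P < C.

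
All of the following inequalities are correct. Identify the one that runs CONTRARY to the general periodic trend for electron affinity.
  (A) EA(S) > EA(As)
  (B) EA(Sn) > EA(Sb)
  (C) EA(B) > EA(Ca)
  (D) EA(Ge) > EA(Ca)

(B)

The general trend: electron affinity increases across a period and decreases down a group.
(A) S (period 3, group 16) vs As (period 4, group 15): the stated order agrees with the simple trend.
(B) Sn (period 5, group 14) vs Sb (period 5, group 15): the stated order contradicts the simple trend.
(C) B (period 2, group 13) vs Ca (period 4, group 2): the stated order agrees with the simple trend.
(D) Ge (period 4, group 14) vs Ca (period 4, group 2): the stated order agrees with the simple trend.
The exception is (B): adding an electron to Sb's half-filled 5p³ is unfavourable, so Sn has the more exothermic EA.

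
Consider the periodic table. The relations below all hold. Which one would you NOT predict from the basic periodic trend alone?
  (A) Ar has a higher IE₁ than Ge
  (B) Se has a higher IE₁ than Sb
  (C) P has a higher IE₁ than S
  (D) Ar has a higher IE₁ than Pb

The general trend: IE₁ increases across a period and decreases down a group.
(A) Ar (period 3, group 18) vs Ge (period 4, group 14): the stated order agrees with the simple trend.
(B) Se (period 4, group 16) vs Sb (period 5, group 15): the stated order agrees with the simple trend.
(C) P (period 3, group 15) vs S (period 3, group 16): the stated order contradicts the simple trend.
(D) Ar (period 3, group 18) vs Pb (period 6, group 14): the stated order agrees with the simple trend.
The exception is (C): S (3p⁴) ionizes more easily than half-filled P (3p³) because the paired 3p electron in S is pushed out by e⁻–e⁻ repulsion.

(C)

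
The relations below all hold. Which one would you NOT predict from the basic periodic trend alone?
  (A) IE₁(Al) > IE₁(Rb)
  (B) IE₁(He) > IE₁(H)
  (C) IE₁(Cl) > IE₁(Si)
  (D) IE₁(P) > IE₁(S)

The general trend: first ionization energy increases across a period and decreases down a group.
(A) Al (period 3, group 13) vs Rb (period 5, group 1): the stated order agrees with the simple trend.
(B) He (period 1, group 18) vs H (period 1, group 1): the stated order agrees with the simple trend.
(C) Cl (period 3, group 17) vs Si (period 3, group 14): the stated order agrees with the simple trend.
(D) P (period 3, group 15) vs S (period 3, group 16): the stated order contradicts the simple trend.
The exception is (D): S (3p⁴) ionizes more easily than half-filled P (3p³) because the paired 3p electron in S is pushed out by e⁻–e⁻ repulsion.

(D)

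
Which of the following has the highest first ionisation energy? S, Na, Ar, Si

Ar

IE₁ increases left→right with effective nuclear charge and decreases top→bottom as the valence shell moves farther out.
All lie in period 3, so first ionization energy increases left to right.
The highest first ionisation energy among these belongs to Ar.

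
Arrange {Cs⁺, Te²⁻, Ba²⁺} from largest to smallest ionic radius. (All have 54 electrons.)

Te²⁻ > Cs⁺ > Ba²⁺

All of these have 54 electrons, so size is governed by nuclear charge alone: the more protons, the stronger the pull on the same electron cloud, and the smaller the ion.
Nuclear charges: Ba²⁺ (Z=56), Cs⁺ (Z=55), Te²⁻ (Z=52).
Largest to smallest: Te²⁻ > Cs⁺ > Ba²⁺.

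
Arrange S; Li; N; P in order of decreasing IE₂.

Li > N > S > P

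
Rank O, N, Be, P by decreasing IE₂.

The second ionization energy removes an electron from the +1 ion. For each element: O⁺ still has 5 valence electrons; N⁺ still has 4 valence electrons; Be⁺ still has 1 valence electron; P⁺ still has 4 valence electrons.
All are still removing valence electrons, so compare the +1 ions as you would atoms: IE_2 generally rises across a period (higher Z_eff) and falls down a group (larger shell), subject to the usual subshell exceptions.
Valence configurations: O⁺ [He]2s²2p³, N⁺ [He]2s²2p², Be⁺ [He]2s¹, P⁺ [Ne]3s²3p².
Approximate IE_2 values (kJ/mol): O 3388, N 2856, Be 1757, P 1907.
Overall IE_2 order: Be < P < N < O.

O > N > P > Be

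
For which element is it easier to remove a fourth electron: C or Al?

After 3 electrons have been removed, what remains? C³⁺ still has 1 valence electron; Al³⁺ is the bare [Ne] core.
Breaking into a closed-shell core is much more expensive than removing a leftover valence electron — Al has the largest IE_4 here.
The numbers (kJ/mol): C 6223, Al 11577.
Overall IE_4 order: C < Al.

C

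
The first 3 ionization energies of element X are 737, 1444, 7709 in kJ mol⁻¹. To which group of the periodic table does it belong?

Group 2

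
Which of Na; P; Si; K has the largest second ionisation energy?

Na

After 1 electron has been removed, what remains? Na⁺ is the bare [Ne] core; P⁺ still has 4 valence electrons; Si⁺ still has 3 valence electrons; K⁺ is the bare [Ar] core.
Pulling an electron out of a noble-gas core costs far more than removing a remaining valence electron, so K and Na sit at the high end of IE_2.
Valence configurations: P⁺ [Ne]3s²3p², Si⁺ [Ne]3s²3p¹.
The numbers (kJ/mol): Na 4562, P 1907, Si 1577, K 3052.
Putting it together, IE_2: Si < P < K < Na.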